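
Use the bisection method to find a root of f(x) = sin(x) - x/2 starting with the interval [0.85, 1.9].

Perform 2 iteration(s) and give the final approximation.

f(x) = sin(x) - x/2
Initial interval: [0.85, 1.9]

Iteration 1:
  c_1 = (0.850000 + 1.900000)/2 = 1.375000
  f(c_1) = f(1.375000) = 0.293393
  f(a) × f(c) ≥ 0, new interval: [1.375000, 1.900000]
Iteration 2:
  c_2 = (1.375000 + 1.900000)/2 = 1.637500
  f(c_2) = f(1.637500) = 0.179026
  f(a) × f(c) ≥ 0, new interval: [1.637500, 1.900000]

After 2 iteration(s), the approximation is c_2 = 1.637500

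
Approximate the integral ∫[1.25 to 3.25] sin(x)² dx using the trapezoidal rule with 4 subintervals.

f(x) = sin(x)²
a = 1.25, b = 3.25, n = 4
h = (b - a)/n = 0.500000

Trapezoidal rule: (h/2)[f(x₀) + 2f(x₁) + 2f(x₂) + ... + f(xₙ)]

x_0 = 1.2500, f(x_0) = 0.900572, coefficient = 1
x_1 = 1.7500, f(x_1) = 0.968228, coefficient = 2
x_2 = 2.2500, f(x_2) = 0.605398, coefficient = 2
x_3 = 2.7500, f(x_3) = 0.145665, coefficient = 2
x_4 = 3.2500, f(x_4) = 0.011706, coefficient = 1

I ≈ (0.500000/2) × 4.350861 = 1.087715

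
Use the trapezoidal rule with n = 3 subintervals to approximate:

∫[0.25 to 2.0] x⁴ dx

f(x) = x⁴
a = 0.25, b = 2.0, n = 3
h = (b - a)/n = 0.583333

Trapezoidal rule: (h/2)[f(x₀) + 2f(x₁) + 2f(x₂) + ... + f(xₙ)]

x_0 = 0.2500, f(x_0) = 0.003906, coefficient = 1
x_1 = 0.8333, f(x_1) = 0.482253, coefficient = 2
x_2 = 1.4167, f(x_2) = 4.027826, coefficient = 2
x_3 = 2.0000, f(x_3) = 16.000000, coefficient = 1

I ≈ (0.583333/2) × 25.024064 = 7.298685
Exact value: 6.399805
Error: 0.898881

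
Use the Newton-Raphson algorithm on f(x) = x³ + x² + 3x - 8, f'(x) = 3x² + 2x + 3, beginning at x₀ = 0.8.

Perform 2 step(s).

f(x) = x³ + x² + 3x - 8
f'(x) = 3x² + 2x + 3
x₀ = 0.8

Newton-Raphson formula: x_{n+1} = x_n - f(x_n)/f'(x_n)

Iteration 1:
  f(0.800000) = -4.448000
  f'(0.800000) = 6.520000
  x_1 = 0.800000 - (-4.448000)/6.520000 = 1.482209
Iteration 2:
  f(1.482209) = 1.899895
  f'(1.482209) = 12.555244
  x_2 = 1.482209 - 1.899895/12.555244 = 1.330886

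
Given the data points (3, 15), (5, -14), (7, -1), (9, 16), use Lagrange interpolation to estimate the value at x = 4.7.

Lagrange interpolation formula:
P(x) = Σ yᵢ × Lᵢ(x)
where Lᵢ(x) = Π_{j≠i} (x - xⱼ)/(xᵢ - xⱼ)

L_0(4.7) = (4.7 - 5)/(3 - 5) × (4.7 - 7)/(3 - 7) × (4.7 - 9)/(3 - 9) = 0.061812
L_1(4.7) = (4.7 - 3)/(5 - 3) × (4.7 - 7)/(5 - 7) × (4.7 - 9)/(5 - 9) = 1.050812
L_2(4.7) = (4.7 - 3)/(7 - 3) × (4.7 - 5)/(7 - 5) × (4.7 - 9)/(7 - 9) = -0.137062
L_3(4.7) = (4.7 - 3)/(9 - 3) × (4.7 - 5)/(9 - 5) × (4.7 - 7)/(9 - 7) = 0.024437

P(4.7) = 15×L_0(4.7) + (-14)×L_1(4.7) + (-1)×L_2(4.7) + 16×L_3(4.7)
P(4.7) = -13.256125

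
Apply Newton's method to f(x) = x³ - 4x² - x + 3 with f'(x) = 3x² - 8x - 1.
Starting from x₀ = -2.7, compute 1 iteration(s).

f(x) = x³ - 4x² - x + 3
f'(x) = 3x² - 8x - 1
x₀ = -2.7

Newton-Raphson formula: x_{n+1} = x_n - f(x_n)/f'(x_n)

Iteration 1:
  f(-2.700000) = -43.143000
  f'(-2.700000) = 42.470000
  x_1 = -2.700000 - (-43.143000)/42.470000 = -1.684154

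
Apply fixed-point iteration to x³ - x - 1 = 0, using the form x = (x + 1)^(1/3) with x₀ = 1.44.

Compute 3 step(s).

Equation: x³ - x - 1 = 0
Fixed-point form: x = (x + 1)^(1/3)
x₀ = 1.44

x_1 = g(1.440000) = 1.346263
x_2 = g(1.346263) = 1.328798
x_3 = g(1.328798) = 1.325492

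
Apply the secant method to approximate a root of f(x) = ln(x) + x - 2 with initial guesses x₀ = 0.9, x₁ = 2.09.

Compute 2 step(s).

f(x) = ln(x) + x - 2
x₀ = 0.9, x₁ = 2.09

Secant formula: x_{n+1} = x_n - f(x_n)(x_n - x_{n-1})/(f(x_n) - f(x_{n-1}))

Iteration 1:
  f(0.900000) = -1.205361
  f(2.090000) = 0.827164
  x_2 = 2.090000 - 0.827164×(2.090000 - 0.900000)/(0.827164 - (-1.205361))
       = 1.605713
Iteration 2:
  f(2.090000) = 0.827164
  f(1.605713) = 0.079281
  x_3 = 1.605713 - 0.079281×(1.605713 - 2.090000)/(0.079281 - 0.827164)
       = 1.554375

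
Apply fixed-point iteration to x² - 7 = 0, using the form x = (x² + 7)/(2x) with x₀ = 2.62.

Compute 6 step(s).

Equation: x² - 7 = 0
Fixed-point form: x = (x² + 7)/(2x)
x₀ = 2.62

x_1 = g(2.620000) = 2.645878
x_2 = g(2.645878) = 2.645751
x_3 = g(2.645751) = 2.645751
x_4 = g(2.645751) = 2.645751
x_5 = g(2.645751) = 2.645751
x_6 = g(2.645751) = 2.645751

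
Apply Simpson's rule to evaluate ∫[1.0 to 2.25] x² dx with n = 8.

f(x) = x²
a = 1.0, b = 2.25, n = 8
h = (b - a)/n = 0.156250

Simpson's rule: (h/3)[f(x₀) + 4f(x₁) + 2f(x₂) + ... + f(xₙ)]

x_0 = 1.0000, f(x_0) = 1.000000, coefficient = 1
x_1 = 1.1562, f(x_1) = 1.336914, coefficient = 4
x_2 = 1.3125, f(x_2) = 1.722656, coefficient = 2
x_3 = 1.4688, f(x_3) = 2.157227, coefficient = 4
x_4 = 1.6250, f(x_4) = 2.640625, coefficient = 2
x_5 = 1.7812, f(x_5) = 3.172852, coefficient = 4
x_6 = 1.9375, f(x_6) = 3.753906, coefficient = 2
x_7 = 2.0938, f(x_7) = 4.383789, coefficient = 4
x_8 = 2.2500, f(x_8) = 5.062500, coefficient = 1

I ≈ (0.156250/3) × 66.500000 = 3.463542
Exact value: 3.463542
Error: 0.000000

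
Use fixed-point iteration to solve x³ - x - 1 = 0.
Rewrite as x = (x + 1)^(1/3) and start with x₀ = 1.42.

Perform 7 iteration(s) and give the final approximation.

Equation: x³ - x - 1 = 0
Fixed-point form: x = (x + 1)^(1/3)
x₀ = 1.42

x_1 = g(1.420000) = 1.342575
x_2 = g(1.342575) = 1.328101
x_3 = g(1.328101) = 1.325360
x_4 = g(1.325360) = 1.324840
x_5 = g(1.324840) = 1.324741
x_6 = g(1.324741) = 1.324722
x_7 = g(1.324722) = 1.324719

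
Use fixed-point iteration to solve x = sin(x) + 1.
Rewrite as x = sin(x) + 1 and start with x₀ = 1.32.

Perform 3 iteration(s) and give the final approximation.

Equation: x = sin(x) + 1
Fixed-point form: x = sin(x) + 1
x₀ = 1.32

x_1 = g(1.320000) = 1.968715
x_2 = g(1.968715) = 1.921869
x_3 = g(1.921869) = 1.939004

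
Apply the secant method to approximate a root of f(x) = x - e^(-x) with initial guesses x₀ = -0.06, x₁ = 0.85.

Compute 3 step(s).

f(x) = x - e^(-x)
x₀ = -0.06, x₁ = 0.85

Secant formula: x_{n+1} = x_n - f(x_n)(x_n - x_{n-1})/(f(x_n) - f(x_{n-1}))

Iteration 1:
  f(-0.060000) = -1.121837
  f(0.850000) = 0.422585
  x_2 = 0.850000 - 0.422585×(0.850000 - (-0.060000))/(0.422585 - (-1.121837))
       = 0.601006
Iteration 2:
  f(0.850000) = 0.422585
  f(0.601006) = 0.052745
  x_3 = 0.601006 - 0.052745×(0.601006 - 0.850000)/(0.052745 - 0.422585)
       = 0.565495
Iteration 3:
  f(0.601006) = 0.052745
  f(0.565495) = -0.002584
  x_4 = 0.565495 - (-0.002584)×(0.565495 - 0.601006)/(-0.002584 - 0.052745)
       = 0.567153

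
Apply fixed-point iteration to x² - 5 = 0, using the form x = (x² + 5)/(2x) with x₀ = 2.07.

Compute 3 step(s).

Equation: x² - 5 = 0
Fixed-point form: x = (x² + 5)/(2x)
x₀ = 2.07

x_1 = g(2.070000) = 2.242729
x_2 = g(2.242729) = 2.236078
x_3 = g(2.236078) = 2.236068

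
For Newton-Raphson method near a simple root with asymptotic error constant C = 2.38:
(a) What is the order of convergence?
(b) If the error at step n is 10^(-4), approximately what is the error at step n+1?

(a) Newton-Raphson has quadratic (order 2) convergence near simple roots.
    This means |e_{n+1}| ≈ C|e_n|².

(b) With |e_n| = 10^(-4) and C = 2.38:
    |e_{n+1}| ≈ 2.38 × (10^(-4))² = 2.38 × 10^(-8)

(a) 2 (quadratic); (b) |e_{n+1}| ≈ 2.380e-08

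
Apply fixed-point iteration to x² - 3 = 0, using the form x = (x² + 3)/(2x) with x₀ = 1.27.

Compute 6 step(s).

Equation: x² - 3 = 0
Fixed-point form: x = (x² + 3)/(2x)
x₀ = 1.27

x_1 = g(1.270000) = 1.816102
x_2 = g(1.816102) = 1.733996
x_3 = g(1.733996) = 1.732052
x_4 = g(1.732052) = 1.732051
x_5 = g(1.732051) = 1.732051
x_6 = g(1.732051) = 1.732051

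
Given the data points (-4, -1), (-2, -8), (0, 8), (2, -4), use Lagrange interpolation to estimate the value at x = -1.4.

Lagrange interpolation formula:
P(x) = Σ yᵢ × Lᵢ(x)
where Lᵢ(x) = Π_{j≠i} (x - xⱼ)/(xᵢ - xⱼ)

L_0(-1.4) = (-1.4 - (-2))/(-4 - (-2)) × (-1.4 - 0)/(-4 - 0) × (-1.4 - 2)/(-4 - 2) = -0.059500
L_1(-1.4) = (-1.4 - (-4))/(-2 - (-4)) × (-1.4 - 0)/(-2 - 0) × (-1.4 - 2)/(-2 - 2) = 0.773500
L_2(-1.4) = (-1.4 - (-4))/(0 - (-4)) × (-1.4 - (-2))/(0 - (-2)) × (-1.4 - 2)/(0 - 2) = 0.331500
L_3(-1.4) = (-1.4 - (-4))/(2 - (-4)) × (-1.4 - (-2))/(2 - (-2)) × (-1.4 - 0)/(2 - 0) = -0.045500

P(-1.4) = (-1)×L_0(-1.4) + (-8)×L_1(-1.4) + 8×L_2(-1.4) + (-4)×L_3(-1.4)
P(-1.4) = -3.294500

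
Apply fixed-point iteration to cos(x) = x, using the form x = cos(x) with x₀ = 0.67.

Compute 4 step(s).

Equation: cos(x) = x
Fixed-point form: x = cos(x)
x₀ = 0.67

x_1 = g(0.670000) = 0.783822
x_2 = g(0.783822) = 0.708221
x_3 = g(0.708221) = 0.759521
x_4 = g(0.759521) = 0.725166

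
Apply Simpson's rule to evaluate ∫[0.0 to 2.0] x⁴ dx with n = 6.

f(x) = x⁴
a = 0.0, b = 2.0, n = 6
h = (b - a)/n = 0.333333

Simpson's rule: (h/3)[f(x₀) + 4f(x₁) + 2f(x₂) + ... + f(xₙ)]

x_0 = 0.0000, f(x_0) = 0.000000, coefficient = 1
x_1 = 0.3333, f(x_1) = 0.012346, coefficient = 4
x_2 = 0.6667, f(x_2) = 0.197531, coefficient = 2
x_3 = 1.0000, f(x_3) = 1.000000, coefficient = 4
x_4 = 1.3333, f(x_4) = 3.160494, coefficient = 2
x_5 = 1.6667, f(x_5) = 7.716049, coefficient = 4
x_6 = 2.0000, f(x_6) = 16.000000, coefficient = 1

I ≈ (0.333333/3) × 57.629630 = 6.403292
Exact value: 6.400000
Error: 0.003292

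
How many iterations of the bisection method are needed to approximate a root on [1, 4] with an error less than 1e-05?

We need (b-a)/2^n ≤ 1e-05
(4 - 1)/2^n ≤ 1e-05
3/2^n ≤ 1e-05
2^n ≥ 300000
n ≥ log₂(300000) = 18.19
n ≥ 19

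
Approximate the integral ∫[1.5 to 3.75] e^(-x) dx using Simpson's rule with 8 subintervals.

f(x) = e^(-x)
a = 1.5, b = 3.75, n = 8
h = (b - a)/n = 0.281250

Simpson's rule: (h/3)[f(x₀) + 4f(x₁) + 2f(x₂) + ... + f(xₙ)]

x_0 = 1.5000, f(x_0) = 0.223130, coefficient = 1
x_1 = 1.7812, f(x_1) = 0.168427, coefficient = 4
x_2 = 2.0625, f(x_2) = 0.127136, coefficient = 2
x_3 = 2.3438, f(x_3) = 0.095967, coefficient = 4
x_4 = 2.6250, f(x_4) = 0.072440, coefficient = 2
x_5 = 2.9062, f(x_5) = 0.054680, coefficient = 4
x_6 = 3.1875, f(x_6) = 0.041275, coefficient = 2
x_7 = 3.4688, f(x_7) = 0.031156, coefficient = 4
x_8 = 3.7500, f(x_8) = 0.023518, coefficient = 1

I ≈ (0.281250/3) × 2.129272 = 0.199619
Exact value: 0.199612
Error: 0.000007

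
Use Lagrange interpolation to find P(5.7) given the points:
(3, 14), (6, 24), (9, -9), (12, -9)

Lagrange interpolation formula:
P(x) = Σ yᵢ × Lᵢ(x)
where Lᵢ(x) = Π_{j≠i} (x - xⱼ)/(xᵢ - xⱼ)

L_0(5.7) = (5.7 - 6)/(3 - 6) × (5.7 - 9)/(3 - 9) × (5.7 - 12)/(3 - 12) = 0.038500
L_1(5.7) = (5.7 - 3)/(6 - 3) × (5.7 - 9)/(6 - 9) × (5.7 - 12)/(6 - 12) = 1.039500
L_2(5.7) = (5.7 - 3)/(9 - 3) × (5.7 - 6)/(9 - 6) × (5.7 - 12)/(9 - 12) = -0.094500
L_3(5.7) = (5.7 - 3)/(12 - 3) × (5.7 - 6)/(12 - 6) × (5.7 - 9)/(12 - 9) = 0.016500

P(5.7) = 14×L_0(5.7) + 24×L_1(5.7) + (-9)×L_2(5.7) + (-9)×L_3(5.7)
P(5.7) = 26.189000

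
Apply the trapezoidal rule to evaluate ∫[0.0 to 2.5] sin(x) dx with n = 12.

f(x) = sin(x)
a = 0.0, b = 2.5, n = 12
h = (b - a)/n = 0.208333

Trapezoidal rule: (h/2)[f(x₀) + 2f(x₁) + 2f(x₂) + ... + f(xₙ)]

x_0 = 0.0000, f(x_0) = 0.000000, coefficient = 1
x_1 = 0.2083, f(x_1) = 0.206830, coefficient = 2
x_2 = 0.4167, f(x_2) = 0.404715, coefficient = 2
x_3 = 0.6250, f(x_3) = 0.585097, coefficient = 2
x_4 = 0.8333, f(x_4) = 0.740177, coefficient = 2
x_5 = 1.0417, f(x_5) = 0.863247, coefficient = 2
x_6 = 1.2500, f(x_6) = 0.948985, coefficient = 2
x_7 = 1.4583, f(x_7) = 0.993683, coefficient = 2
x_8 = 1.6667, f(x_8) = 0.995408, coefficient = 2
x_9 = 1.8750, f(x_9) = 0.954086, coefficient = 2
x_10 = 2.0833, f(x_10) = 0.871503, coefficient = 2
x_11 = 2.2917, f(x_11) = 0.751232, coefficient = 2
x_12 = 2.5000, f(x_12) = 0.598472, coefficient = 1

I ≈ (0.208333/2) × 17.228394 = 1.794624
Exact value: 1.801144
Error: 0.006519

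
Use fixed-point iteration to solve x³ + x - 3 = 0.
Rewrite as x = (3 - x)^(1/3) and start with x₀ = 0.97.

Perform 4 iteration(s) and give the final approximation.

Equation: x³ + x - 3 = 0
Fixed-point form: x = (3 - x)^(1/3)
x₀ = 0.97

x_1 = g(0.970000) = 1.266189
x_2 = g(1.266189) = 1.201344
x_3 = g(1.201344) = 1.216138
x_4 = g(1.216138) = 1.212794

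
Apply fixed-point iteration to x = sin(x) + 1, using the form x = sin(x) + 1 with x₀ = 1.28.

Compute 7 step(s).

Equation: x = sin(x) + 1
Fixed-point form: x = sin(x) + 1
x₀ = 1.28

x_1 = g(1.280000) = 1.958016
x_2 = g(1.958016) = 1.925963
x_3 = g(1.925963) = 1.937589
x_4 = g(1.937589) = 1.933482
x_5 = g(1.933482) = 1.934947
x_6 = g(1.934947) = 1.934427
x_7 = g(1.934427) = 1.934612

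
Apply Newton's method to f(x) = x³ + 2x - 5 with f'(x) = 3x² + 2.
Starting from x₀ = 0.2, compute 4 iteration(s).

f(x) = x³ + 2x - 5
f'(x) = 3x² + 2
x₀ = 0.2

Newton-Raphson formula: x_{n+1} = x_n - f(x_n)/f'(x_n)

Iteration 1:
  f(0.200000) = -4.592000
  f'(0.200000) = 2.120000
  x_1 = 0.200000 - (-4.592000)/2.120000 = 2.366038
Iteration 2:
  f(2.366038) = 12.977473
  f'(2.366038) = 18.794404
  x_2 = 2.366038 - 12.977473/18.794404 = 1.675541
Iteration 3:
  f(1.675541) = 3.055060
  f'(1.675541) = 10.422314
  x_3 = 1.675541 - 3.055060/10.422314 = 1.382414
Iteration 4:
  f(1.382414) = 0.406718
  f'(1.382414) = 7.733208
  x_4 = 1.382414 - 0.406718/7.733208 = 1.329821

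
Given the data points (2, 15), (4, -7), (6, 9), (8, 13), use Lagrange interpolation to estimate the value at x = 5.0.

Lagrange interpolation formula:
P(x) = Σ yᵢ × Lᵢ(x)
where Lᵢ(x) = Π_{j≠i} (x - xⱼ)/(xᵢ - xⱼ)

L_0(5.0) = (5.0 - 4)/(2 - 4) × (5.0 - 6)/(2 - 6) × (5.0 - 8)/(2 - 8) = -0.062500
L_1(5.0) = (5.0 - 2)/(4 - 2) × (5.0 - 6)/(4 - 6) × (5.0 - 8)/(4 - 8) = 0.562500
L_2(5.0) = (5.0 - 2)/(6 - 2) × (5.0 - 4)/(6 - 4) × (5.0 - 8)/(6 - 8) = 0.562500
L_3(5.0) = (5.0 - 2)/(8 - 2) × (5.0 - 4)/(8 - 4) × (5.0 - 6)/(8 - 6) = -0.062500

P(5.0) = 15×L_0(5.0) + (-7)×L_1(5.0) + 9×L_2(5.0) + 13×L_3(5.0)
P(5.0) = -0.625000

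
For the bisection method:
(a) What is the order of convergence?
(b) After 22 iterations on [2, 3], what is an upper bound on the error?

(a) Bisection has linear (order 1) convergence; the error is halved each step.

(b) Error bound = (b-a)/2^n = (3 - 2)/2^{22}
    = 1/2^{22}

(a) 1 (linear); (b) error ≤ 2.38e-07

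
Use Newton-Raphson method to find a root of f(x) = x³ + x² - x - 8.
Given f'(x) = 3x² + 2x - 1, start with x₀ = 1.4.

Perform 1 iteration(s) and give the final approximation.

f(x) = x³ + x² - x - 8
f'(x) = 3x² + 2x - 1
x₀ = 1.4

Newton-Raphson formula: x_{n+1} = x_n - f(x_n)/f'(x_n)

Iteration 1:
  f(1.400000) = -4.696000
  f'(1.400000) = 7.680000
  x_1 = 1.400000 - (-4.696000)/7.680000 = 2.011458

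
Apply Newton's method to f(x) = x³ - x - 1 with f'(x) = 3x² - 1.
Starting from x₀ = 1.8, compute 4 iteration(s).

f(x) = x³ - x - 1
f'(x) = 3x² - 1
x₀ = 1.8

Newton-Raphson formula: x_{n+1} = x_n - f(x_n)/f'(x_n)

Iteration 1:
  f(1.800000) = 3.032000
  f'(1.800000) = 8.720000
  x_1 = 1.800000 - 3.032000/8.720000 = 1.452294
Iteration 2:
  f(1.452294) = 0.610821
  f'(1.452294) = 5.327470
  x_2 = 1.452294 - 0.610821/5.327470 = 1.337639
Iteration 3:
  f(1.337639) = 0.055767
  f'(1.337639) = 4.367831
  x_3 = 1.337639 - 0.055767/4.367831 = 1.324871
Iteration 4:
  f(1.324871) = 0.000652
  f'(1.324871) = 4.265848
  x_4 = 1.324871 - 0.000652/4.265848 = 1.324718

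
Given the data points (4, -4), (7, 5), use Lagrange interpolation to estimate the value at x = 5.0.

Lagrange interpolation formula:
P(x) = Σ yᵢ × Lᵢ(x)
where Lᵢ(x) = Π_{j≠i} (x - xⱼ)/(xᵢ - xⱼ)

L_0(5.0) = (5.0 - 7)/(4 - 7) = 0.666667
L_1(5.0) = (5.0 - 4)/(7 - 4) = 0.333333

P(5.0) = (-4)×L_0(5.0) + 5×L_1(5.0)
P(5.0) = -1.000000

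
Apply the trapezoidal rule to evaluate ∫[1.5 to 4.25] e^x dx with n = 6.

f(x) = e^x
a = 1.5, b = 4.25, n = 6
h = (b - a)/n = 0.458333

Trapezoidal rule: (h/2)[f(x₀) + 2f(x₁) + 2f(x₂) + ... + f(xₙ)]

x_0 = 1.5000, f(x_0) = 4.481689, coefficient = 1
x_1 = 1.9583, f(x_1) = 7.087505, coefficient = 2
x_2 = 2.4167, f(x_2) = 11.208436, coefficient = 2
x_3 = 2.8750, f(x_3) = 17.725424, coefficient = 2
x_4 = 3.3333, f(x_4) = 28.031625, coefficient = 2
x_5 = 3.7917, f(x_5) = 44.330222, coefficient = 2
x_6 = 4.2500, f(x_6) = 70.105412, coefficient = 1

I ≈ (0.458333/2) × 291.353525 = 66.768516
Exact value: 65.623723
Error: 1.144793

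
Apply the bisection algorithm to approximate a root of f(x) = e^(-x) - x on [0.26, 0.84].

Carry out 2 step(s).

f(x) = e^(-x) - x
Initial interval: [0.26, 0.84]

Iteration 1:
  c_1 = (0.260000 + 0.840000)/2 = 0.550000
  f(c_1) = f(0.550000) = 0.026950
  f(a) × f(c) ≥ 0, new interval: [0.550000, 0.840000]
Iteration 2:
  c_2 = (0.550000 + 0.840000)/2 = 0.695000
  f(c_2) = f(0.695000) = -0.195926
  f(a) × f(c) < 0, new interval: [0.550000, 0.695000]

After 2 iteration(s), the approximation is c_2 = 0.695000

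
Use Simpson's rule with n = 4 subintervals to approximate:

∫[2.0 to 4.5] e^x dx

f(x) = e^x
a = 2.0, b = 4.5, n = 4
h = (b - a)/n = 0.625000

Simpson's rule: (h/3)[f(x₀) + 4f(x₁) + 2f(x₂) + ... + f(xₙ)]

x_0 = 2.0000, f(x_0) = 7.389056, coefficient = 1
x_1 = 2.6250, f(x_1) = 13.804574, coefficient = 4
x_2 = 3.2500, f(x_2) = 25.790340, coefficient = 2
x_3 = 3.8750, f(x_3) = 48.182698, coefficient = 4
x_4 = 4.5000, f(x_4) = 90.017131, coefficient = 1

I ≈ (0.625000/3) × 396.935957 = 82.694991
Exact value: 82.628075
Error: 0.066916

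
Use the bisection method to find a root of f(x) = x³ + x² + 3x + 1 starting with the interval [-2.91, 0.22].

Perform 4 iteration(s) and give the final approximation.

f(x) = x³ + x² + 3x + 1
Initial interval: [-2.91, 0.22]

Iteration 1:
  c_1 = (-2.910000 + 0.220000)/2 = -1.345000
  f(c_1) = f(-1.345000) = -3.659114
  f(a) × f(c) ≥ 0, new interval: [-1.345000, 0.220000]
Iteration 2:
  c_2 = (-1.345000 + 0.220000)/2 = -0.562500
  f(c_2) = f(-0.562500) = -0.549072
  f(a) × f(c) ≥ 0, new interval: [-0.562500, 0.220000]
Iteration 3:
  c_3 = (-0.562500 + 0.220000)/2 = -0.171250
  f(c_3) = f(-0.171250) = 0.510554
  f(a) × f(c) < 0, new interval: [-0.562500, -0.171250]
Iteration 4:
  c_4 = (-0.562500 + (-0.171250))/2 = -0.366875
  f(c_4) = f(-0.366875) = -0.015408
  f(a) × f(c) ≥ 0, new interval: [-0.366875, -0.171250]

After 4 iteration(s), the approximation is c_4 = -0.366875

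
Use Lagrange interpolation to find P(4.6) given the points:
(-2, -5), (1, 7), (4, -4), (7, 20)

Lagrange interpolation formula:
P(x) = Σ yᵢ × Lᵢ(x)
where Lᵢ(x) = Π_{j≠i} (x - xⱼ)/(xᵢ - xⱼ)

L_0(4.6) = (4.6 - 1)/(-2 - 1) × (4.6 - 4)/(-2 - 4) × (4.6 - 7)/(-2 - 7) = 0.032000
L_1(4.6) = (4.6 - (-2))/(1 - (-2)) × (4.6 - 4)/(1 - 4) × (4.6 - 7)/(1 - 7) = -0.176000
L_2(4.6) = (4.6 - (-2))/(4 - (-2)) × (4.6 - 1)/(4 - 1) × (4.6 - 7)/(4 - 7) = 1.056000
L_3(4.6) = (4.6 - (-2))/(7 - (-2)) × (4.6 - 1)/(7 - 1) × (4.6 - 4)/(7 - 4) = 0.088000

P(4.6) = (-5)×L_0(4.6) + 7×L_1(4.6) + (-4)×L_2(4.6) + 20×L_3(4.6)
P(4.6) = -3.856000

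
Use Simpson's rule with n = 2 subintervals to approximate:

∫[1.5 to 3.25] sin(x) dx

f(x) = sin(x)
a = 1.5, b = 3.25, n = 2
h = (b - a)/n = 0.875000

Simpson's rule: (h/3)[f(x₀) + 4f(x₁) + 2f(x₂) + ... + f(xₙ)]

x_0 = 1.5000, f(x_0) = 0.997495, coefficient = 1
x_1 = 2.3750, f(x_1) = 0.693685, coefficient = 4
x_2 = 3.2500, f(x_2) = -0.108195, coefficient = 1

I ≈ (0.875000/3) × 3.664040 = 1.068678
Exact value: 1.064867
Error: 0.003811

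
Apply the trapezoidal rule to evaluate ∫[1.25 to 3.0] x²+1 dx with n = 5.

f(x) = x²+1
a = 1.25, b = 3.0, n = 5
h = (b - a)/n = 0.350000

Trapezoidal rule: (h/2)[f(x₀) + 2f(x₁) + 2f(x₂) + ... + f(xₙ)]

x_0 = 1.2500, f(x_0) = 2.562500, coefficient = 1
x_1 = 1.6000, f(x_1) = 3.560000, coefficient = 2
x_2 = 1.9500, f(x_2) = 4.802500, coefficient = 2
x_3 = 2.3000, f(x_3) = 6.290000, coefficient = 2
x_4 = 2.6500, f(x_4) = 8.022500, coefficient = 2
x_5 = 3.0000, f(x_5) = 10.000000, coefficient = 1

I ≈ (0.350000/2) × 57.912500 = 10.134688
Exact value: 10.098958
Error: 0.035729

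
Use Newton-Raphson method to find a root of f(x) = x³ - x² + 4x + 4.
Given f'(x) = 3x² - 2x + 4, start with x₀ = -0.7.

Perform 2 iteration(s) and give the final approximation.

f(x) = x³ - x² + 4x + 4
f'(x) = 3x² - 2x + 4
x₀ = -0.7

Newton-Raphson formula: x_{n+1} = x_n - f(x_n)/f'(x_n)

Iteration 1:
  f(-0.700000) = 0.367000
  f'(-0.700000) = 6.870000
  x_1 = -0.700000 - 0.367000/6.870000 = -0.753421
Iteration 2:
  f(-0.753421) = -0.008999
  f'(-0.753421) = 7.209769
  x_2 = -0.753421 - (-0.008999)/7.209769 = -0.752172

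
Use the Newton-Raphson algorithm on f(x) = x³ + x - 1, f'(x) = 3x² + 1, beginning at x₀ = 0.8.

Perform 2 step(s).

f(x) = x³ + x - 1
f'(x) = 3x² + 1
x₀ = 0.8

Newton-Raphson formula: x_{n+1} = x_n - f(x_n)/f'(x_n)

Iteration 1:
  f(0.800000) = 0.312000
  f'(0.800000) = 2.920000
  x_1 = 0.800000 - 0.312000/2.920000 = 0.693151
Iteration 2:
  f(0.693151) = 0.026180
  f'(0.693151) = 2.441374
  x_2 = 0.693151 - 0.026180/2.441374 = 0.682427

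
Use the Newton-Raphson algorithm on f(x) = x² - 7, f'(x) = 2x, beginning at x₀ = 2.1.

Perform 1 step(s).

f(x) = x² - 7
f'(x) = 2x
x₀ = 2.1

Newton-Raphson formula: x_{n+1} = x_n - f(x_n)/f'(x_n)

Iteration 1:
  f(2.100000) = -2.590000
  f'(2.100000) = 4.200000
  x_1 = 2.100000 - (-2.590000)/4.200000 = 2.716667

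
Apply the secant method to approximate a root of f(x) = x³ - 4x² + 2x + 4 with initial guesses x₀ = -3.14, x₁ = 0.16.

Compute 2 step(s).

f(x) = x³ - 4x² + 2x + 4
x₀ = -3.14, x₁ = 0.16

Secant formula: x_{n+1} = x_n - f(x_n)(x_n - x_{n-1})/(f(x_n) - f(x_{n-1}))

Iteration 1:
  f(-3.140000) = -72.677544
  f(0.160000) = 4.221696
  x_2 = 0.160000 - 4.221696×(0.160000 - (-3.140000))/(4.221696 - (-72.677544))
       = -0.021167
Iteration 2:
  f(0.160000) = 4.221696
  f(-0.021167) = 3.955865
  x_3 = -0.021167 - 3.955865×(-0.021167 - 0.160000)/(3.955865 - 4.221696)
       = -2.717130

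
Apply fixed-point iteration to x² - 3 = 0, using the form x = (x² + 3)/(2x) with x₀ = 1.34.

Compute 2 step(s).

Equation: x² - 3 = 0
Fixed-point form: x = (x² + 3)/(2x)
x₀ = 1.34

x_1 = g(1.340000) = 1.789403
x_2 = g(1.789403) = 1.732970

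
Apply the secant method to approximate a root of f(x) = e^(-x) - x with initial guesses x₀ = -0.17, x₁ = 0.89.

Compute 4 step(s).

f(x) = e^(-x) - x
x₀ = -0.17, x₁ = 0.89

Secant formula: x_{n+1} = x_n - f(x_n)(x_n - x_{n-1})/(f(x_n) - f(x_{n-1}))

Iteration 1:
  f(-0.170000) = 1.355305
  f(0.890000) = -0.479344
  x_2 = 0.890000 - (-0.479344)×(0.890000 - (-0.170000))/(-0.479344 - 1.355305)
       = 0.613051
Iteration 2:
  f(0.890000) = -0.479344
  f(0.613051) = -0.071355
  x_3 = 0.613051 - (-0.071355)×(0.613051 - 0.890000)/(-0.071355 - (-0.479344))
       = 0.564614
Iteration 3:
  f(0.613051) = -0.071355
  f(0.564614) = 0.003966
  x_4 = 0.564614 - 0.003966×(0.564614 - 0.613051)/(0.003966 - (-0.071355))
       = 0.567164
Iteration 4:
  f(0.564614) = 0.003966
  f(0.567164) = -0.000033
  x_5 = 0.567164 - (-0.000033)×(0.567164 - 0.564614)/(-0.000033 - 0.003966)
       = 0.567143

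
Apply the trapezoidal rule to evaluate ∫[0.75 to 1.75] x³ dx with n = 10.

f(x) = x³
a = 0.75, b = 1.75, n = 10
h = (b - a)/n = 0.100000

Trapezoidal rule: (h/2)[f(x₀) + 2f(x₁) + 2f(x₂) + ... + f(xₙ)]

x_0 = 0.7500, f(x_0) = 0.421875, coefficient = 1
x_1 = 0.8500, f(x_1) = 0.614125, coefficient = 2
x_2 = 0.9500, f(x_2) = 0.857375, coefficient = 2
x_3 = 1.0500, f(x_3) = 1.157625, coefficient = 2
x_4 = 1.1500, f(x_4) = 1.520875, coefficient = 2
x_5 = 1.2500, f(x_5) = 1.953125, coefficient = 2
x_6 = 1.3500, f(x_6) = 2.460375, coefficient = 2
x_7 = 1.4500, f(x_7) = 3.048625, coefficient = 2
x_8 = 1.5500, f(x_8) = 3.723875, coefficient = 2
x_9 = 1.6500, f(x_9) = 4.492125, coefficient = 2
x_10 = 1.7500, f(x_10) = 5.359375, coefficient = 1

I ≈ (0.100000/2) × 45.437500 = 2.271875
Exact value: 2.265625
Error: 0.006250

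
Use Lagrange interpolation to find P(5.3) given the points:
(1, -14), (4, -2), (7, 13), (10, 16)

Lagrange interpolation formula:
P(x) = Σ yᵢ × Lᵢ(x)
where Lᵢ(x) = Π_{j≠i} (x - xⱼ)/(xᵢ - xⱼ)

L_0(5.3) = (5.3 - 4)/(1 - 4) × (5.3 - 7)/(1 - 7) × (5.3 - 10)/(1 - 10) = -0.064117
L_1(5.3) = (5.3 - 1)/(4 - 1) × (5.3 - 7)/(4 - 7) × (5.3 - 10)/(4 - 10) = 0.636241
L_2(5.3) = (5.3 - 1)/(7 - 1) × (5.3 - 4)/(7 - 4) × (5.3 - 10)/(7 - 10) = 0.486537
L_3(5.3) = (5.3 - 1)/(10 - 1) × (5.3 - 4)/(10 - 4) × (5.3 - 7)/(10 - 7) = -0.058660

P(5.3) = (-14)×L_0(5.3) + (-2)×L_1(5.3) + 13×L_2(5.3) + 16×L_3(5.3)
P(5.3) = 5.011574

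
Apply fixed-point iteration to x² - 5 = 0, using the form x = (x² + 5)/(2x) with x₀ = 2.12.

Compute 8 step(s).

Equation: x² - 5 = 0
Fixed-point form: x = (x² + 5)/(2x)
x₀ = 2.12

x_1 = g(2.120000) = 2.239245
x_2 = g(2.239245) = 2.236070
x_3 = g(2.236070) = 2.236068
x_4 = g(2.236068) = 2.236068
x_5 = g(2.236068) = 2.236068
x_6 = g(2.236068) = 2.236068
x_7 = g(2.236068) = 2.236068
x_8 = g(2.236068) = 2.236068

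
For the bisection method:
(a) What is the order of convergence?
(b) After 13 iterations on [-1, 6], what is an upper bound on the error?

(a) Bisection has linear (order 1) convergence; the error is halved each step.

(b) Error bound = (b-a)/2^n = (6 - (-1))/2^{13}
    = 7/2^{13}

(a) 1 (linear); (b) error ≤ 8.54e-04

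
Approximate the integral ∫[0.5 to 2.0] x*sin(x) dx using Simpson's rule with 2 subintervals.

f(x) = x*sin(x)
a = 0.5, b = 2.0, n = 2
h = (b - a)/n = 0.750000

Simpson's rule: (h/3)[f(x₀) + 4f(x₁) + 2f(x₂) + ... + f(xₙ)]

x_0 = 0.5000, f(x_0) = 0.239713, coefficient = 1
x_1 = 1.2500, f(x_1) = 1.186231, coefficient = 4
x_2 = 2.0000, f(x_2) = 1.818595, coefficient = 1

I ≈ (0.750000/3) × 6.803231 = 1.700808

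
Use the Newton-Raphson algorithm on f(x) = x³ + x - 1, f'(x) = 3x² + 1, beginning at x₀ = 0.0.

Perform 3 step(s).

f(x) = x³ + x - 1
f'(x) = 3x² + 1
x₀ = 0.0

Newton-Raphson formula: x_{n+1} = x_n - f(x_n)/f'(x_n)

Iteration 1:
  f(0.000000) = -1.000000
  f'(0.000000) = 1.000000
  x_1 = 0.000000 - (-1.000000)/1.000000 = 1.000000
Iteration 2:
  f(1.000000) = 1.000000
  f'(1.000000) = 4.000000
  x_2 = 1.000000 - 1.000000/4.000000 = 0.750000
Iteration 3:
  f(0.750000) = 0.171875
  f'(0.750000) = 2.687500
  x_3 = 0.750000 - 0.171875/2.687500 = 0.686047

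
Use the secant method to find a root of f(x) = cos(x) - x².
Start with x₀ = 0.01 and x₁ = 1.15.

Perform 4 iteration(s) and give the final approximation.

f(x) = cos(x) - x²
x₀ = 0.01, x₁ = 1.15

Secant formula: x_{n+1} = x_n - f(x_n)(x_n - x_{n-1})/(f(x_n) - f(x_{n-1}))

Iteration 1:
  f(0.010000) = 0.999850
  f(1.150000) = -0.914013
  x_2 = 1.150000 - (-0.914013)×(1.150000 - 0.010000)/(-0.914013 - 0.999850)
       = 0.605565
Iteration 2:
  f(1.150000) = -0.914013
  f(0.605565) = 0.455472
  x_3 = 0.605565 - 0.455472×(0.605565 - 1.150000)/(0.455472 - (-0.914013))
       = 0.786637
Iteration 3:
  f(0.605565) = 0.455472
  f(0.786637) = 0.087434
  x_4 = 0.786637 - 0.087434×(0.786637 - 0.605565)/(0.087434 - 0.455472)
       = 0.829653
Iteration 4:
  f(0.786637) = 0.087434
  f(0.829653) = -0.013193
  x_5 = 0.829653 - (-0.013193)×(0.829653 - 0.786637)/(-0.013193 - 0.087434)
       = 0.824013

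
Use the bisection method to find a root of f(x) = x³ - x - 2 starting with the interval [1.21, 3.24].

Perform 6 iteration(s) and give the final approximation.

f(x) = x³ - x - 2
Initial interval: [1.21, 3.24]

Iteration 1:
  c_1 = (1.210000 + 3.240000)/2 = 2.225000
  f(c_1) = f(2.225000) = 6.790141
  f(a) × f(c) < 0, new interval: [1.210000, 2.225000]
Iteration 2:
  c_2 = (1.210000 + 2.225000)/2 = 1.717500
  f(c_2) = f(1.717500) = 1.348792
  f(a) × f(c) < 0, new interval: [1.210000, 1.717500]
Iteration 3:
  c_3 = (1.210000 + 1.717500)/2 = 1.463750
  f(c_3) = f(1.463750) = -0.327572
  f(a) × f(c) ≥ 0, new interval: [1.463750, 1.717500]
Iteration 4:
  c_4 = (1.463750 + 1.717500)/2 = 1.590625
  f(c_4) = f(1.590625) = 0.433796
  f(a) × f(c) < 0, new interval: [1.463750, 1.590625]
Iteration 5:
  c_5 = (1.463750 + 1.590625)/2 = 1.527188
  f(c_5) = f(1.527188) = 0.034674
  f(a) × f(c) < 0, new interval: [1.463750, 1.527188]
Iteration 6:
  c_6 = (1.463750 + 1.527188)/2 = 1.495469
  f(c_6) = f(1.495469) = -0.150962
  f(a) × f(c) ≥ 0, new interval: [1.495469, 1.527188]

After 6 iteration(s), the approximation is c_6 = 1.495469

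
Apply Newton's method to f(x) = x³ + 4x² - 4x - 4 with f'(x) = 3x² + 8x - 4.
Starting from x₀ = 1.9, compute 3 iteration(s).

f(x) = x³ + 4x² - 4x - 4
f'(x) = 3x² + 8x - 4
x₀ = 1.9

Newton-Raphson formula: x_{n+1} = x_n - f(x_n)/f'(x_n)

Iteration 1:
  f(1.900000) = 9.699000
  f'(1.900000) = 22.030000
  x_1 = 1.900000 - 9.699000/22.030000 = 1.459737
Iteration 2:
  f(1.459737) = 1.794831
  f'(1.459737) = 14.070388
  x_2 = 1.459737 - 1.794831/14.070388 = 1.332176
Iteration 3:
  f(1.332176) = 0.134269
  f'(1.332176) = 11.981484
  x_3 = 1.332176 - 0.134269/11.981484 = 1.320969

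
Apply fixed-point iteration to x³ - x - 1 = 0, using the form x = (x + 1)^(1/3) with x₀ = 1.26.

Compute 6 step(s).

Equation: x³ - x - 1 = 0
Fixed-point form: x = (x + 1)^(1/3)
x₀ = 1.26

x_1 = g(1.260000) = 1.312309
x_2 = g(1.312309) = 1.322357
x_3 = g(1.322357) = 1.324269
x_4 = g(1.324269) = 1.324633
x_5 = g(1.324633) = 1.324702
x_6 = g(1.324702) = 1.324715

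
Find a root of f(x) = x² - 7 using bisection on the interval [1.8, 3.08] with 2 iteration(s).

f(x) = x² - 7
Initial interval: [1.8, 3.08]

Iteration 1:
  c_1 = (1.800000 + 3.080000)/2 = 2.440000
  f(c_1) = f(2.440000) = -1.046400
  f(a) × f(c) ≥ 0, new interval: [2.440000, 3.080000]
Iteration 2:
  c_2 = (2.440000 + 3.080000)/2 = 2.760000
  f(c_2) = f(2.760000) = 0.617600
  f(a) × f(c) < 0, new interval: [2.440000, 2.760000]

After 2 iteration(s), the approximation is c_2 = 2.760000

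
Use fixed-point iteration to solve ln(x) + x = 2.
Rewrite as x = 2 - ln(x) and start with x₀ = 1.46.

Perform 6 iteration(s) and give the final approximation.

Equation: ln(x) + x = 2
Fixed-point form: x = 2 - ln(x)
x₀ = 1.46

x_1 = g(1.460000) = 1.621564
x_2 = g(1.621564) = 1.516609
x_3 = g(1.516609) = 1.583523
x_4 = g(1.583523) = 1.540348
x_5 = g(1.540348) = 1.567992
x_6 = g(1.567992) = 1.550204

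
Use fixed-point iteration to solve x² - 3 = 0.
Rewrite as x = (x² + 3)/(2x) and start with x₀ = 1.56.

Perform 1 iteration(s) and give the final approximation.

Equation: x² - 3 = 0
Fixed-point form: x = (x² + 3)/(2x)
x₀ = 1.56

x_1 = g(1.560000) = 1.741538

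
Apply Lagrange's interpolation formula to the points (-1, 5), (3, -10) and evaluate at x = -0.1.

Lagrange interpolation formula:
P(x) = Σ yᵢ × Lᵢ(x)
where Lᵢ(x) = Π_{j≠i} (x - xⱼ)/(xᵢ - xⱼ)

L_0(-0.1) = (-0.1 - 3)/(-1 - 3) = 0.775000
L_1(-0.1) = (-0.1 - (-1))/(3 - (-1)) = 0.225000

P(-0.1) = 5×L_0(-0.1) + (-10)×L_1(-0.1)
P(-0.1) = 1.625000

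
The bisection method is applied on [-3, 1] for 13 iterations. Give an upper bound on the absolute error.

Bisection error bound: |error| ≤ (b-a)/2^n
|error| ≤ (1 - (-3))/2^13 = 4/2^13
|error| ≤ 0.0004882812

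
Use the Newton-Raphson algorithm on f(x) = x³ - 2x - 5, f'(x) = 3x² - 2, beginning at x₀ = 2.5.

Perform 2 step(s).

f(x) = x³ - 2x - 5
f'(x) = 3x² - 2
x₀ = 2.5

Newton-Raphson formula: x_{n+1} = x_n - f(x_n)/f'(x_n)

Iteration 1:
  f(2.500000) = 5.625000
  f'(2.500000) = 16.750000
  x_1 = 2.500000 - 5.625000/16.750000 = 2.164179
Iteration 2:
  f(2.164179) = 0.807945
  f'(2.164179) = 12.051014
  x_2 = 2.164179 - 0.807945/12.051014 = 2.097135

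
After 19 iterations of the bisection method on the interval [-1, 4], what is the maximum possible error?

Bisection error bound: |error| ≤ (b-a)/2^n
|error| ≤ (4 - (-1))/2^19 = 5/2^19
|error| ≤ 0.0000095367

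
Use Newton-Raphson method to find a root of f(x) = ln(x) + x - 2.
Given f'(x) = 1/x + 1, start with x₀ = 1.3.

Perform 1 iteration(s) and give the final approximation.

f(x) = ln(x) + x - 2
f'(x) = 1/x + 1
x₀ = 1.3

Newton-Raphson formula: x_{n+1} = x_n - f(x_n)/f'(x_n)

Iteration 1:
  f(1.300000) = -0.437636
  f'(1.300000) = 1.769231
  x_1 = 1.300000 - (-0.437636)/1.769231 = 1.547359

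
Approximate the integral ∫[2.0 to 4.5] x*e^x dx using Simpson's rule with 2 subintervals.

f(x) = x*e^x
a = 2.0, b = 4.5, n = 2
h = (b - a)/n = 1.250000

Simpson's rule: (h/3)[f(x₀) + 4f(x₁) + 2f(x₂) + ... + f(xₙ)]

x_0 = 2.0000, f(x_0) = 14.778112, coefficient = 1
x_1 = 3.2500, f(x_1) = 83.818605, coefficient = 4
x_2 = 4.5000, f(x_2) = 405.077091, coefficient = 1

I ≈ (1.250000/3) × 755.129622 = 314.637342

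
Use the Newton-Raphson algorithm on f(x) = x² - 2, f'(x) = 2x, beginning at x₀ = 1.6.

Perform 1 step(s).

f(x) = x² - 2
f'(x) = 2x
x₀ = 1.6

Newton-Raphson formula: x_{n+1} = x_n - f(x_n)/f'(x_n)

Iteration 1:
  f(1.600000) = 0.560000
  f'(1.600000) = 3.200000
  x_1 = 1.600000 - 0.560000/3.200000 = 1.425000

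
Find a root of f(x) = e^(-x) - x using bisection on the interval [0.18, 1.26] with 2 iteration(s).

f(x) = e^(-x) - x
Initial interval: [0.18, 1.26]

Iteration 1:
  c_1 = (0.180000 + 1.260000)/2 = 0.720000
  f(c_1) = f(0.720000) = -0.233248
  f(a) × f(c) < 0, new interval: [0.180000, 0.720000]
Iteration 2:
  c_2 = (0.180000 + 0.720000)/2 = 0.450000
  f(c_2) = f(0.450000) = 0.187628
  f(a) × f(c) ≥ 0, new interval: [0.450000, 0.720000]

After 2 iteration(s), the approximation is c_2 = 0.450000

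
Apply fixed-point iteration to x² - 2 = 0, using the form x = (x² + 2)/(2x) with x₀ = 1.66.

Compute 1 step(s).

Equation: x² - 2 = 0
Fixed-point form: x = (x² + 2)/(2x)
x₀ = 1.66

x_1 = g(1.660000) = 1.432410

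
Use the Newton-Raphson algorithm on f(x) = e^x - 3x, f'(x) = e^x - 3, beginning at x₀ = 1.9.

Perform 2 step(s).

f(x) = e^x - 3x
f'(x) = e^x - 3
x₀ = 1.9

Newton-Raphson formula: x_{n+1} = x_n - f(x_n)/f'(x_n)

Iteration 1:
  f(1.900000) = 0.985894
  f'(1.900000) = 3.685894
  x_1 = 1.900000 - 0.985894/3.685894 = 1.632522
Iteration 2:
  f(1.632522) = 0.219198
  f'(1.632522) = 2.116765
  x_2 = 1.632522 - 0.219198/2.116765 = 1.528969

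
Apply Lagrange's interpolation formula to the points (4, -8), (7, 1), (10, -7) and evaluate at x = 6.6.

Lagrange interpolation formula:
P(x) = Σ yᵢ × Lᵢ(x)
where Lᵢ(x) = Π_{j≠i} (x - xⱼ)/(xᵢ - xⱼ)

L_0(6.6) = (6.6 - 7)/(4 - 7) × (6.6 - 10)/(4 - 10) = 0.075556
L_1(6.6) = (6.6 - 4)/(7 - 4) × (6.6 - 10)/(7 - 10) = 0.982222
L_2(6.6) = (6.6 - 4)/(10 - 4) × (6.6 - 7)/(10 - 7) = -0.057778

P(6.6) = (-8)×L_0(6.6) + 1×L_1(6.6) + (-7)×L_2(6.6)
P(6.6) = 0.782222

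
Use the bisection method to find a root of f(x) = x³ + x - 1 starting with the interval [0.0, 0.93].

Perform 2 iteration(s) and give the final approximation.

f(x) = x³ + x - 1
Initial interval: [0.0, 0.93]

Iteration 1:
  c_1 = (0.000000 + 0.930000)/2 = 0.465000
  f(c_1) = f(0.465000) = -0.434455
  f(a) × f(c) ≥ 0, new interval: [0.465000, 0.930000]
Iteration 2:
  c_2 = (0.465000 + 0.930000)/2 = 0.697500
  f(c_2) = f(0.697500) = 0.036838
  f(a) × f(c) < 0, new interval: [0.465000, 0.697500]

After 2 iteration(s), the approximation is c_2 = 0.697500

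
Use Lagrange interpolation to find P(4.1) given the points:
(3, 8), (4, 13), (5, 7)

Lagrange interpolation formula:
P(x) = Σ yᵢ × Lᵢ(x)
where Lᵢ(x) = Π_{j≠i} (x - xⱼ)/(xᵢ - xⱼ)

L_0(4.1) = (4.1 - 4)/(3 - 4) × (4.1 - 5)/(3 - 5) = -0.045000
L_1(4.1) = (4.1 - 3)/(4 - 3) × (4.1 - 5)/(4 - 5) = 0.990000
L_2(4.1) = (4.1 - 3)/(5 - 3) × (4.1 - 4)/(5 - 4) = 0.055000

P(4.1) = 8×L_0(4.1) + 13×L_1(4.1) + 7×L_2(4.1)
P(4.1) = 12.895000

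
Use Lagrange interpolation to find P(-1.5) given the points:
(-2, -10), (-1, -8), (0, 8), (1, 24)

Lagrange interpolation formula:
P(x) = Σ yᵢ × Lᵢ(x)
where Lᵢ(x) = Π_{j≠i} (x - xⱼ)/(xᵢ - xⱼ)

L_0(-1.5) = (-1.5 - (-1))/(-2 - (-1)) × (-1.5 - 0)/(-2 - 0) × (-1.5 - 1)/(-2 - 1) = 0.312500
L_1(-1.5) = (-1.5 - (-2))/(-1 - (-2)) × (-1.5 - 0)/(-1 - 0) × (-1.5 - 1)/(-1 - 1) = 0.937500
L_2(-1.5) = (-1.5 - (-2))/(0 - (-2)) × (-1.5 - (-1))/(0 - (-1)) × (-1.5 - 1)/(0 - 1) = -0.312500
L_3(-1.5) = (-1.5 - (-2))/(1 - (-2)) × (-1.5 - (-1))/(1 - (-1)) × (-1.5 - 0)/(1 - 0) = 0.062500

P(-1.5) = (-10)×L_0(-1.5) + (-8)×L_1(-1.5) + 8×L_2(-1.5) + 24×L_3(-1.5)
P(-1.5) = -11.625000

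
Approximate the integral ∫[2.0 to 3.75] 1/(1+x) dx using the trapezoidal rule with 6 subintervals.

f(x) = 1/(1+x)
a = 2.0, b = 3.75, n = 6
h = (b - a)/n = 0.291667

Trapezoidal rule: (h/2)[f(x₀) + 2f(x₁) + 2f(x₂) + ... + f(xₙ)]

x_0 = 2.0000, f(x_0) = 0.333333, coefficient = 1
x_1 = 2.2917, f(x_1) = 0.303797, coefficient = 2
x_2 = 2.5833, f(x_2) = 0.279070, coefficient = 2
x_3 = 2.8750, f(x_3) = 0.258065, coefficient = 2
x_4 = 3.1667, f(x_4) = 0.240000, coefficient = 2
x_5 = 3.4583, f(x_5) = 0.224299, coefficient = 2
x_6 = 3.7500, f(x_6) = 0.210526, coefficient = 1

I ≈ (0.291667/2) × 3.154321 = 0.460005
Exact value: 0.459532
Error: 0.000473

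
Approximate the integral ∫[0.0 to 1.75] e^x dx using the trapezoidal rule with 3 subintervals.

f(x) = e^x
a = 0.0, b = 1.75, n = 3
h = (b - a)/n = 0.583333

Trapezoidal rule: (h/2)[f(x₀) + 2f(x₁) + 2f(x₂) + ... + f(xₙ)]

x_0 = 0.0000, f(x_0) = 1.000000, coefficient = 1
x_1 = 0.5833, f(x_1) = 1.792002, coefficient = 2
x_2 = 1.1667, f(x_2) = 3.211271, coefficient = 2
x_3 = 1.7500, f(x_3) = 5.754603, coefficient = 1

I ≈ (0.583333/2) × 16.761147 = 4.888668
Exact value: 4.754603
Error: 0.134065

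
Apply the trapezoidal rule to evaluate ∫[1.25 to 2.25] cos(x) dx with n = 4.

f(x) = cos(x)
a = 1.25, b = 2.25, n = 4
h = (b - a)/n = 0.250000

Trapezoidal rule: (h/2)[f(x₀) + 2f(x₁) + 2f(x₂) + ... + f(xₙ)]

x_0 = 1.2500, f(x_0) = 0.315322, coefficient = 1
x_1 = 1.5000, f(x_1) = 0.070737, coefficient = 2
x_2 = 1.7500, f(x_2) = -0.178246, coefficient = 2
x_3 = 2.0000, f(x_3) = -0.416147, coefficient = 2
x_4 = 2.2500, f(x_4) = -0.628174, coefficient = 1

I ≈ (0.250000/2) × -1.360163 = -0.170020
Exact value: -0.170911
Error: 0.000891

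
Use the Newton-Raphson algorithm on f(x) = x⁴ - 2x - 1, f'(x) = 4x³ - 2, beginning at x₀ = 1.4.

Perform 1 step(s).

f(x) = x⁴ - 2x - 1
f'(x) = 4x³ - 2
x₀ = 1.4

Newton-Raphson formula: x_{n+1} = x_n - f(x_n)/f'(x_n)

Iteration 1:
  f(1.400000) = 0.041600
  f'(1.400000) = 8.976000
  x_1 = 1.400000 - 0.041600/8.976000 = 1.395365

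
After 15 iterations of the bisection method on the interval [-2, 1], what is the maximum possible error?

Bisection error bound: |error| ≤ (b-a)/2^n
|error| ≤ (1 - (-2))/2^15 = 3/2^15
|error| ≤ 0.0000915527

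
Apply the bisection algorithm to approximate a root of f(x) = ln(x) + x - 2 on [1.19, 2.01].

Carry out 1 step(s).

f(x) = ln(x) + x - 2
Initial interval: [1.19, 2.01]

Iteration 1:
  c_1 = (1.190000 + 2.010000)/2 = 1.600000
  f(c_1) = f(1.600000) = 0.070004
  f(a) × f(c) < 0, new interval: [1.190000, 1.600000]

After 1 iteration(s), the approximation is c_1 = 1.600000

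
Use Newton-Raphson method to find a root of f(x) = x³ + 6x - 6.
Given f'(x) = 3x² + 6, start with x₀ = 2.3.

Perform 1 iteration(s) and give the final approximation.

f(x) = x³ + 6x - 6
f'(x) = 3x² + 6
x₀ = 2.3

Newton-Raphson formula: x_{n+1} = x_n - f(x_n)/f'(x_n)

Iteration 1:
  f(2.300000) = 19.967000
  f'(2.300000) = 21.870000
  x_1 = 2.300000 - 19.967000/21.870000 = 1.387014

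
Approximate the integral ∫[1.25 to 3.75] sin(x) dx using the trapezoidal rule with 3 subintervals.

f(x) = sin(x)
a = 1.25, b = 3.75, n = 3
h = (b - a)/n = 0.833333

Trapezoidal rule: (h/2)[f(x₀) + 2f(x₁) + 2f(x₂) + ... + f(xₙ)]

x_0 = 1.2500, f(x_0) = 0.948985, coefficient = 1
x_1 = 2.0833, f(x_1) = 0.871503, coefficient = 2
x_2 = 2.9167, f(x_2) = 0.223034, coefficient = 2
x_3 = 3.7500, f(x_3) = -0.571561, coefficient = 1

I ≈ (0.833333/2) × 2.566498 = 1.069374
Exact value: 1.135882
Error: 0.066508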